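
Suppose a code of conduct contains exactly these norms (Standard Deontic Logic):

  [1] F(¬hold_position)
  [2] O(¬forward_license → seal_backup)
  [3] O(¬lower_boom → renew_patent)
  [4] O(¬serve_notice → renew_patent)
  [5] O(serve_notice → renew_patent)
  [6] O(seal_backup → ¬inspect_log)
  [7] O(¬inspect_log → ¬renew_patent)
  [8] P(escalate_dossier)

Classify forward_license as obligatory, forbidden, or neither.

Obligatory

By case analysis on ¬serve_notice: premise 4 gives O(¬serve_notice → renew_patent) and premise 5 gives O(serve_notice → renew_patent), so O(renew_patent) either way.
The contrapositive of premise 7 (O(¬inspect_log → ¬renew_patent)) is O(renew_patent → inspect_log), and O(renew_patent) is already established, so O(inspect_log).
Premise 6 is O(seal_backup → ¬inspect_log); contrapositively O(inspect_log → ¬seal_backup). Since O(inspect_log) holds, K gives O(¬seal_backup).
Premise 2 is O(¬forward_license → seal_backup); contrapositively O(¬seal_backup → forward_license). Since O(¬seal_backup) holds, K gives O(forward_license).
Premises 1, 3, 8 do not contribute to this derivation.
Hence forward_license is obligatory.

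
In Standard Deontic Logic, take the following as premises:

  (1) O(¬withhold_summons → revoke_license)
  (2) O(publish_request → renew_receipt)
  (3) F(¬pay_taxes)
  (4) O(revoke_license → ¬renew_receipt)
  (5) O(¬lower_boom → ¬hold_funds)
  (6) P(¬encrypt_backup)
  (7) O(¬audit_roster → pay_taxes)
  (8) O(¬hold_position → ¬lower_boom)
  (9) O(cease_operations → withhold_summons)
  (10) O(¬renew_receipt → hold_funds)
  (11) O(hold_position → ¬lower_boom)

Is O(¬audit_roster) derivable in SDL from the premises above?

No

Premise 7 is O(¬audit_roster → pay_taxes); even if O(pay_taxes) held, inferring O(¬audit_roster) would be affirming the consequent — invalid.
No other premise forces O(¬audit_roster). An ideal world satisfying every premise can still have ¬audit_roster false, so O(¬audit_roster) is not derivable.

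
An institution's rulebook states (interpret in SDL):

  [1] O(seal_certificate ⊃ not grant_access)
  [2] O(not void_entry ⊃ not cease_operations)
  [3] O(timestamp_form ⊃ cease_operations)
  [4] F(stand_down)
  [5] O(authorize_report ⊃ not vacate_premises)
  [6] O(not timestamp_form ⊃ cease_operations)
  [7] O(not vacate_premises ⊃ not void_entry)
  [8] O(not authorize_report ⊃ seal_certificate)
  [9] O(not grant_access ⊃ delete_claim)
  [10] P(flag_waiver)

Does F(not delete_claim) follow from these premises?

Yes

Premises 3 and 6 cover both cases: O(timestamp_form ⊃ cease_operations) and O(not timestamp_form ⊃ cease_operations). Since timestamp_form ∨ not timestamp_form is a tautology, O(cease_operations) follows.
Premise 2 is O(not void_entry ⊃ not cease_operations); contrapositively O(cease_operations ⊃ void_entry). Since O(cease_operations) holds, K gives O(void_entry).
Premise 7 is O(not vacate_premises ⊃ not void_entry); contrapositively O(void_entry ⊃ vacate_premises). Since O(void_entry) holds, K gives O(vacate_premises).
The contrapositive of premise 5 (O(authorize_report ⊃ not vacate_premises)) is O(vacate_premises ⊃ not authorize_report), and O(vacate_premises) is already established, so O(not authorize_report).
Applying K to premise 8 (O(not authorize_report ⊃ seal_certificate)) and O(not authorize_report) yields O(seal_certificate).
With premise 1, O(seal_certificate ⊃ not grant_access), the K-axiom yields O(not grant_access).
From O(not grant_access) and premise 9, O(not grant_access ⊃ delete_claim), we obtain O(delete_claim).
Premises 4, 10 do not contribute to this derivation.
So O(delete_claim) holds, i.e. F(not delete_claim). The claim follows.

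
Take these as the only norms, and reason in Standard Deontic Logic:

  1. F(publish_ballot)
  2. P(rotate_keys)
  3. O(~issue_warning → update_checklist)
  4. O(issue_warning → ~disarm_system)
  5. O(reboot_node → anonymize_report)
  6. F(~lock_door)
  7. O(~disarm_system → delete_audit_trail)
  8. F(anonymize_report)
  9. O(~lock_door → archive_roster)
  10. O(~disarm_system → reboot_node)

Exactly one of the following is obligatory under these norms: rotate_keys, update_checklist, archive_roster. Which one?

update_checklist

F(anonymize_report) at premise 8 means O(~anonymize_report).
Premise 5, O(reboot_node → anonymize_report), contraposes to O(~anonymize_report → ~reboot_node); with O(~anonymize_report) we get O(~reboot_node).
Premise 10, O(~disarm_system → reboot_node), contraposes to O(~reboot_node → disarm_system); with O(~reboot_node) we get O(disarm_system).
Premise 4, O(issue_warning → ~disarm_system), contraposes to O(disarm_system → ~issue_warning); with O(disarm_system) we get O(~issue_warning).
Applying K to premise 3 (O(~issue_warning → update_checklist)) and O(~issue_warning) yields O(update_checklist).
So O(update_checklist) holds — update_checklist is obligatory. None of the other listed options is made obligatory by any chain of premises.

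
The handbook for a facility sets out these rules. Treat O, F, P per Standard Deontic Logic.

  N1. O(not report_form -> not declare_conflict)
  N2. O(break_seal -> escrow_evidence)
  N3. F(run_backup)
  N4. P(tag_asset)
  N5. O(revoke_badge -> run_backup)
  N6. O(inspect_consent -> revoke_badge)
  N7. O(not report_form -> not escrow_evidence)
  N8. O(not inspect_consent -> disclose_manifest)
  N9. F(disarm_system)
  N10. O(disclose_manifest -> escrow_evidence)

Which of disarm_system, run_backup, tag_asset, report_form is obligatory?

report_form

Premise 3, F(run_backup), is equivalent to O(not run_backup).
Premise 5 is O(revoke_badge -> run_backup); contrapositively O(not run_backup -> not revoke_badge). Since O(not run_backup) holds, K gives O(not revoke_badge).
Premise 6 is O(inspect_consent -> revoke_badge); contrapositively O(not revoke_badge -> not inspect_consent). Since O(not revoke_badge) holds, K gives O(not inspect_consent).
Premise 8 is O(not inspect_consent -> disclose_manifest); since O(not inspect_consent), deontic closure gives O(disclose_manifest).
Premise 10 is O(disclose_manifest -> escrow_evidence); since O(disclose_manifest), deontic closure gives O(escrow_evidence).
The contrapositive of premise 7 (O(not report_form -> not escrow_evidence)) is O(escrow_evidence -> report_form), and O(escrow_evidence) is already established, so O(report_form).
So O(report_form) holds — report_form is obligatory. None of the other listed options is made obligatory by any chain of premises.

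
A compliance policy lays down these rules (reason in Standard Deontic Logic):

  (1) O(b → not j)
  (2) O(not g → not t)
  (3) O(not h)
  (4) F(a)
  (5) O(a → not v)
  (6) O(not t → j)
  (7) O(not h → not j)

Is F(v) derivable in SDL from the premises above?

No

Premise 5 is O(a → not v), but O(a) is not derivable from the premises, so it does not yield O(not v).
No other premise forces O(not v). An ideal world satisfying every premise can still have v true, so F(v) is not derivable.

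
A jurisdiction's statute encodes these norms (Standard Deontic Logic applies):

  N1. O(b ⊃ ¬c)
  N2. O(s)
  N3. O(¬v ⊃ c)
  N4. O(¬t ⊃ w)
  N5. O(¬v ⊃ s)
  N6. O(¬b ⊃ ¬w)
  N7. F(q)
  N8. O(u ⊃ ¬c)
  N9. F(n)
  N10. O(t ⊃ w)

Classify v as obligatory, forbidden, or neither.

By case analysis on t: premise 10 gives O(t ⊃ w) and premise 4 gives O(¬t ⊃ w), so O(w) either way.
The contrapositive of premise 6 (O(¬b ⊃ ¬w)) is O(w ⊃ b), and O(w) is already established, so O(b).
With premise 1, O(b ⊃ ¬c), the K-axiom yields O(¬c).
Premise 3 is O(¬v ⊃ c); contrapositively O(¬c ⊃ v). Since O(¬c) holds, K gives O(v).
Premises 2, 5, 7, 8, 9 do not contribute to this derivation.
Hence v is obligatory.

Obligatory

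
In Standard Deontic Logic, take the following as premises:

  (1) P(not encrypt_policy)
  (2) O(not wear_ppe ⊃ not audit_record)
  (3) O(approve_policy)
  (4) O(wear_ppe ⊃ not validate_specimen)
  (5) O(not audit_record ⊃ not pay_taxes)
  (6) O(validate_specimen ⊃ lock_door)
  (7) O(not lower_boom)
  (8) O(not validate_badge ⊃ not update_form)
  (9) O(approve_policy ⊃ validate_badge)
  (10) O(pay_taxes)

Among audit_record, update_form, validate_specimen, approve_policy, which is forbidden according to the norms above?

validate_specimen

Premise 10 gives O(pay_taxes).
The contrapositive of premise 5 (O(not audit_record ⊃ not pay_taxes)) is O(pay_taxes ⊃ audit_record), and O(pay_taxes) is already established, so O(audit_record).
The contrapositive of premise 2 (O(not wear_ppe ⊃ not audit_record)) is O(audit_record ⊃ wear_ppe), and O(audit_record) is already established, so O(wear_ppe).
Premise 4 is O(wear_ppe ⊃ not validate_specimen); since O(wear_ppe), deontic closure gives O(not validate_specimen).
So O(not validate_specimen) holds, i.e. validate_specimen is forbidden. None of the other listed options is forbidden under the premises.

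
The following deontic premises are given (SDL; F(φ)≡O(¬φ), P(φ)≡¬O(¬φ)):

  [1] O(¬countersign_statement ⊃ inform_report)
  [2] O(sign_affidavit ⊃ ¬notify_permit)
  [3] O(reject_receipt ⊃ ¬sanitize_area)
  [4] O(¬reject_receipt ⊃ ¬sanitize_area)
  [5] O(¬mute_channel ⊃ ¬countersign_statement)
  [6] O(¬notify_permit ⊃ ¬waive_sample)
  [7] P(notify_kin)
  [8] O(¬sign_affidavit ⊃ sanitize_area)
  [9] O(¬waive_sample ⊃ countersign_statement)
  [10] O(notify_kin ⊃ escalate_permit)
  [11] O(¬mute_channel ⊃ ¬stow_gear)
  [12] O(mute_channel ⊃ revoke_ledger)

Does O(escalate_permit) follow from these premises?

Premise 10 is O(notify_kin ⊃ escalate_permit), but O(notify_kin) is not derivable from the premises (the permission P(notify_kin) asserts only ¬O(¬notify_kin), not O(notify_kin)), so it does not yield O(escalate_permit).
No other premise forces O(escalate_permit). An ideal world satisfying every premise can still have escalate_permit false, so O(escalate_permit) is not derivable.

No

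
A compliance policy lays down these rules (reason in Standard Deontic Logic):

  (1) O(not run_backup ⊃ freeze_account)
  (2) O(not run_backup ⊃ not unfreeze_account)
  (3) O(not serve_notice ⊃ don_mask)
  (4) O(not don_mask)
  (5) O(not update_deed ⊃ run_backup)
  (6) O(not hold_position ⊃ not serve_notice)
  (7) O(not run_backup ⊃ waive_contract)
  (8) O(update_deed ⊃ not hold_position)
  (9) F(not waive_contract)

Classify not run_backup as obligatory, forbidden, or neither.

From premise 4 we have O(not don_mask).
Premise 3 is O(not serve_notice ⊃ don_mask); contrapositively O(not don_mask ⊃ serve_notice). Since O(not don_mask) holds, K gives O(serve_notice).
The contrapositive of premise 6 (O(not hold_position ⊃ not serve_notice)) is O(serve_notice ⊃ hold_position), and O(serve_notice) is already established, so O(hold_position).
The contrapositive of premise 8 (O(update_deed ⊃ not hold_position)) is O(hold_position ⊃ not update_deed), and O(hold_position) is already established, so O(not update_deed).
Applying K to premise 5 (O(not update_deed ⊃ run_backup)) and O(not update_deed) yields O(run_backup).
Premises 1, 2, 7, 9 do not contribute to this derivation.
Thus O(run_backup), which is F(not run_backup): not run_backup is forbidden.

Forbidden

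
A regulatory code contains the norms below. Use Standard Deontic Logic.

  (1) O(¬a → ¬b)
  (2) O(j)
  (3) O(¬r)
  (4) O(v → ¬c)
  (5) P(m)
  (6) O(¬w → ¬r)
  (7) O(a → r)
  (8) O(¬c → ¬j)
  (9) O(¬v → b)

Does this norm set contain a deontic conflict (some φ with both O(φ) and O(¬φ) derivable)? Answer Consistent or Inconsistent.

Inconsistent

Premise 3 states O(¬r) outright.
Premise 7, O(a → r), contraposes to O(¬r → ¬a); with O(¬r) we get O(¬a).
From O(¬a) and premise 1, O(¬a → ¬b), we obtain O(¬b).
The contrapositive of premise 9 (O(¬v → b)) is O(¬b → v), and O(¬b) is already established, so O(v).
From O(v) and premise 4, O(v → ¬c), we obtain O(¬c).
Applying K to premise 8 (O(¬c → ¬j)) and O(¬c) yields O(¬j).
However, premise 2 gives O(j).
We now have both O(¬j) and O(j) — j is simultaneously obligatory and forbidden, violating the D-axiom.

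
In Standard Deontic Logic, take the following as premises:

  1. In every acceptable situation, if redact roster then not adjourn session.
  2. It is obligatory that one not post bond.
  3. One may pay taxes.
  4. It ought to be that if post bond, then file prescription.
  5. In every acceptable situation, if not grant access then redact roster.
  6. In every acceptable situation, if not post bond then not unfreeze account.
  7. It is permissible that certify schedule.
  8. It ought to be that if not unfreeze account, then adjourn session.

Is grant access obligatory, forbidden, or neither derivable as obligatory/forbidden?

Premise 2 gives O(¬post_bond).
From O(¬post_bond) and premise 6, O(¬post_bond → ¬unfreeze_account), we obtain O(¬unfreeze_account).
Premise 8 is O(¬unfreeze_account → adjourn_session); since O(¬unfreeze_account), deontic closure gives O(adjourn_session).
The contrapositive of premise 1 (O(redact_roster → ¬adjourn_session)) is O(adjourn_session → ¬redact_roster), and O(adjourn_session) is already established, so O(¬redact_roster).
Premise 5, O(¬grant_access → redact_roster), contraposes to O(¬redact_roster → grant_access); with O(¬redact_roster) we get O(grant_access).
Premises 3, 4, 7 do not contribute to this derivation.
Hence grant_access is obligatory.

Obligatory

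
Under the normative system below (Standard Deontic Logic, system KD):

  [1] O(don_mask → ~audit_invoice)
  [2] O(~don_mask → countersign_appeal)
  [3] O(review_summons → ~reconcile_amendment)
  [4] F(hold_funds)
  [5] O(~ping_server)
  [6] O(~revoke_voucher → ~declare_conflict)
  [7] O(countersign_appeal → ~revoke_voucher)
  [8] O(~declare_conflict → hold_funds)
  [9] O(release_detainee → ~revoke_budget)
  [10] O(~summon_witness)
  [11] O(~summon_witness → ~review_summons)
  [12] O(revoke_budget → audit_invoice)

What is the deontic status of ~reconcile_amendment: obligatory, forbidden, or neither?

Neither

Premise 3 is O(review_summons → ~reconcile_amendment), but O(review_summons) is not derivable from the premises, so it does not yield O(~reconcile_amendment).
No premise or chain of K-axiom applications forces O(~reconcile_amendment), and none forces O(reconcile_amendment). So ~reconcile_amendment is neither obligatory nor forbidden under these norms.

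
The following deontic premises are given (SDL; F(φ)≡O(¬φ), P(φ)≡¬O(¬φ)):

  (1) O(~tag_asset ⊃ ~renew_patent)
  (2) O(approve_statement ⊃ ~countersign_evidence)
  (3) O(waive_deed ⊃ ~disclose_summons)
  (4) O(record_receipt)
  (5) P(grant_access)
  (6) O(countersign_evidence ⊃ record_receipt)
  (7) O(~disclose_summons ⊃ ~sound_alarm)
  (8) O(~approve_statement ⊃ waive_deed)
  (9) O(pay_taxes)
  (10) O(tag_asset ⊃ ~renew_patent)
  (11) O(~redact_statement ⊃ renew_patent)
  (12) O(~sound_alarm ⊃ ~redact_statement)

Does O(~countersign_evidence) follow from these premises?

Yes

Premises 1 and 10 are O(~tag_asset ⊃ ~renew_patent) and O(tag_asset ⊃ ~renew_patent); every ideal world satisfies ~tag_asset or tag_asset, so in either case ~renew_patent holds — hence O(~renew_patent).
Premise 11 is O(~redact_statement ⊃ renew_patent); contrapositively O(~renew_patent ⊃ redact_statement). Since O(~renew_patent) holds, K gives O(redact_statement).
Premise 12 is O(~sound_alarm ⊃ ~redact_statement); contrapositively O(redact_statement ⊃ sound_alarm). Since O(redact_statement) holds, K gives O(sound_alarm).
Premise 7 is O(~disclose_summons ⊃ ~sound_alarm); contrapositively O(sound_alarm ⊃ disclose_summons). Since O(sound_alarm) holds, K gives O(disclose_summons).
Premise 3, O(waive_deed ⊃ ~disclose_summons), contraposes to O(disclose_summons ⊃ ~waive_deed); with O(disclose_summons) we get O(~waive_deed).
The contrapositive of premise 8 (O(~approve_statement ⊃ waive_deed)) is O(~waive_deed ⊃ approve_statement), and O(~waive_deed) is already established, so O(approve_statement).
From O(approve_statement) and premise 2, O(approve_statement ⊃ ~countersign_evidence), we obtain O(~countersign_evidence).
Premises 4, 5, 6, 9 do not contribute to this derivation.
So O(~countersign_evidence) follows.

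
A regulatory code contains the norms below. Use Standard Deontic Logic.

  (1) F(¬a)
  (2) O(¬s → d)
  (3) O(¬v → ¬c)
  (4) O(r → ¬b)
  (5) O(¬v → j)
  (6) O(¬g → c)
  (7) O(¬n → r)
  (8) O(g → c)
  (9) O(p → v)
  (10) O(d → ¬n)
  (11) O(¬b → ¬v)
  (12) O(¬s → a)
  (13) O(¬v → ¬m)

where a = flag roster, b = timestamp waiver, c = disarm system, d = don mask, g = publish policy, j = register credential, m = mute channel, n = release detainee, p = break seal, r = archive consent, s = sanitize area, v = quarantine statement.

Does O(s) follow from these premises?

Premises 8 and 6 cover both cases: O(g → c) and O(¬g → c). Since g ∨ ¬g is a tautology, O(c) follows.
Premise 3, O(¬v → ¬c), contraposes to O(c → v); with O(c) we get O(v).
Premise 11 is O(¬b → ¬v); contrapositively O(v → b). Since O(v) holds, K gives O(b).
Premise 4 is O(r → ¬b); contrapositively O(b → ¬r). Since O(b) holds, K gives O(¬r).
Premise 7 is O(¬n → r); contrapositively O(¬r → n). Since O(¬r) holds, K gives O(n).
Premise 10, O(d → ¬n), contraposes to O(n → ¬d); with O(n) we get O(¬d).
Premise 2 is O(¬s → d); contrapositively O(¬d → s). Since O(¬d) holds, K gives O(s).
Premises 1, 5, 9, 12, 13 do not contribute to this derivation.
So O(s) follows.

Yes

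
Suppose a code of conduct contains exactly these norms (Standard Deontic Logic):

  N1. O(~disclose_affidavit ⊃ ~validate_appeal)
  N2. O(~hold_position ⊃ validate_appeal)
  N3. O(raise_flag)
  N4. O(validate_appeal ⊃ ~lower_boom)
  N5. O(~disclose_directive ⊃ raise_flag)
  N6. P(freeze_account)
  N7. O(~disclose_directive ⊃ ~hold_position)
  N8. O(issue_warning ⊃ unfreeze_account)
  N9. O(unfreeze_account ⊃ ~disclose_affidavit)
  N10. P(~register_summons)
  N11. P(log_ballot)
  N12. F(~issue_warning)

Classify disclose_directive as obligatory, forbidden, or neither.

F(~issue_warning) at premise 12 means O(issue_warning).
From O(issue_warning) and premise 8, O(issue_warning ⊃ unfreeze_account), we obtain O(unfreeze_account).
With premise 9, O(unfreeze_account ⊃ ~disclose_affidavit), the K-axiom yields O(~disclose_affidavit).
With premise 1, O(~disclose_affidavit ⊃ ~validate_appeal), the K-axiom yields O(~validate_appeal).
Premise 2, O(~hold_position ⊃ validate_appeal), contraposes to O(~validate_appeal ⊃ hold_position); with O(~validate_appeal) we get O(hold_position).
The contrapositive of premise 7 (O(~disclose_directive ⊃ ~hold_position)) is O(hold_position ⊃ disclose_directive), and O(hold_position) is already established, so O(disclose_directive).
Premises 3, 4, 5, 6, 10, 11 do not contribute to this derivation.
Hence disclose_directive is obligatory.

Obligatory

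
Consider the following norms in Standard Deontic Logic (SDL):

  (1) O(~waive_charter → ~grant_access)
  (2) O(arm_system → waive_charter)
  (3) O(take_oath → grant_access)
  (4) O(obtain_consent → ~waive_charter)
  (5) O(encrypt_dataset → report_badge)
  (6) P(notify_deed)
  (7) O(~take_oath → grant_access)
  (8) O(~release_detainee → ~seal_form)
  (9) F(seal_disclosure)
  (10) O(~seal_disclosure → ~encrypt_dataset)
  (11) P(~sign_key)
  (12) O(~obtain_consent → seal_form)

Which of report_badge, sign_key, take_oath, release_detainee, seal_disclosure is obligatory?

release_detainee

By case analysis on take_oath: premise 3 gives O(take_oath → grant_access) and premise 7 gives O(~take_oath → grant_access), so O(grant_access) either way.
Premise 1 is O(~waive_charter → ~grant_access); contrapositively O(grant_access → waive_charter). Since O(grant_access) holds, K gives O(waive_charter).
Premise 4, O(obtain_consent → ~waive_charter), contraposes to O(waive_charter → ~obtain_consent); with O(waive_charter) we get O(~obtain_consent).
With premise 12, O(~obtain_consent → seal_form), the K-axiom yields O(seal_form).
The contrapositive of premise 8 (O(~release_detainee → ~seal_form)) is O(seal_form → release_detainee), and O(seal_form) is already established, so O(release_detainee).
So O(release_detainee) holds — release_detainee is obligatory. None of the other listed options is made obligatory by any chain of premises.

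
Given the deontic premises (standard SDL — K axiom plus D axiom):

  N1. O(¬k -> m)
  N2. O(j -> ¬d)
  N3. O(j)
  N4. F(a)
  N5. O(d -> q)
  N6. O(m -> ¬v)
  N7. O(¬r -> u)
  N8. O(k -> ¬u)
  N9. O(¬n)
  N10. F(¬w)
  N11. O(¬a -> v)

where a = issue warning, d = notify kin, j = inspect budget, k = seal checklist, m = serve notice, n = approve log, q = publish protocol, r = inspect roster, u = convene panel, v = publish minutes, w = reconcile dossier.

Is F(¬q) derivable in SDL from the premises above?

Premise 5 is O(d -> q), but O(d) is not derivable from the premises, so it does not yield O(q).
No other premise forces O(q). An ideal world satisfying every premise can still have ¬q true, so F(¬q) is not derivable.

No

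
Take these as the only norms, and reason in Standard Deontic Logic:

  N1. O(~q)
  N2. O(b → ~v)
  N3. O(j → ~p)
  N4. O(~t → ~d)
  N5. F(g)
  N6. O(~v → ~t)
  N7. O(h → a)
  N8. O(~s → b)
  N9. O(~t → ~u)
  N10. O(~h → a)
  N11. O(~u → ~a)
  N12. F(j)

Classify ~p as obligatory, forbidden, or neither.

Neither

Premise 3 is O(j → ~p), but O(j) is not derivable from the premises, so it does not yield O(~p).
No premise or chain of K-axiom applications forces O(~p), and none forces O(p). So ~p is neither obligatory nor forbidden under these norms.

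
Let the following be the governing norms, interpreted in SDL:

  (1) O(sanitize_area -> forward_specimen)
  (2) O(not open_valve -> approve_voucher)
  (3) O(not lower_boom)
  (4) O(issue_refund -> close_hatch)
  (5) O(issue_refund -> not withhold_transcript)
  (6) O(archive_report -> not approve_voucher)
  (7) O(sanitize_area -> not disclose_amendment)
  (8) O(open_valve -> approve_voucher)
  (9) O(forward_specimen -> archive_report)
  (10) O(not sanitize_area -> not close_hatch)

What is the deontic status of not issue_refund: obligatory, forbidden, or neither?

Premises 2 and 8 are O(not open_valve -> approve_voucher) and O(open_valve -> approve_voucher); every ideal world satisfies not open_valve or open_valve, so in either case approve_voucher holds — hence O(approve_voucher).
Premise 6 is O(archive_report -> not approve_voucher); contrapositively O(approve_voucher -> not archive_report). Since O(approve_voucher) holds, K gives O(not archive_report).
The contrapositive of premise 9 (O(forward_specimen -> archive_report)) is O(not archive_report -> not forward_specimen), and O(not archive_report) is already established, so O(not forward_specimen).
Premise 1 is O(sanitize_area -> forward_specimen); contrapositively O(not forward_specimen -> not sanitize_area). Since O(not forward_specimen) holds, K gives O(not sanitize_area).
Premise 10 is O(not sanitize_area -> not close_hatch); since O(not sanitize_area), deontic closure gives O(not close_hatch).
Premise 4, O(issue_refund -> close_hatch), contraposes to O(not close_hatch -> not issue_refund); with O(not close_hatch) we get O(not issue_refund).
Premises 3, 5, 7 do not contribute to this derivation.
Hence not issue_refund is obligatory.

Obligatory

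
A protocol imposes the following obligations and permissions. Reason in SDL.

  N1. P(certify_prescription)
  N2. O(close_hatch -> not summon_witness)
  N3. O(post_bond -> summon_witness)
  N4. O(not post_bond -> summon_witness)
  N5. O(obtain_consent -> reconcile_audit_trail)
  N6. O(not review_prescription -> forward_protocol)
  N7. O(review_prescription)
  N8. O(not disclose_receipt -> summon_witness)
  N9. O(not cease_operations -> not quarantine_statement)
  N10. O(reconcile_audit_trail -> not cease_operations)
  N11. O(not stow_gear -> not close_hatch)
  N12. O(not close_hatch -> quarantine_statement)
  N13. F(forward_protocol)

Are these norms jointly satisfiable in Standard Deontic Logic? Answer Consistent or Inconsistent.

Premise 6 is O(not review_prescription -> forward_protocol), but O(not review_prescription) is not derivable from the premises, so it does not yield O(forward_protocol).
So O(forward_protocol) is not derivable, and the apparent clash with O(not forward_protocol) does not arise.
A world satisfying every obligation exists (e.g. cease_operations=true, certify_prescription=false, close_hatch=false, disclose_receipt=false, forward_protocol=false, obtain_consent=false, post_bond=false, quarantine_statement=true, reconcile_audit_trail=false, review_prescription=true, stow_gear=false, summon_witness=true); no atom is both obligatory and forbidden, so the set is consistent.

Consistent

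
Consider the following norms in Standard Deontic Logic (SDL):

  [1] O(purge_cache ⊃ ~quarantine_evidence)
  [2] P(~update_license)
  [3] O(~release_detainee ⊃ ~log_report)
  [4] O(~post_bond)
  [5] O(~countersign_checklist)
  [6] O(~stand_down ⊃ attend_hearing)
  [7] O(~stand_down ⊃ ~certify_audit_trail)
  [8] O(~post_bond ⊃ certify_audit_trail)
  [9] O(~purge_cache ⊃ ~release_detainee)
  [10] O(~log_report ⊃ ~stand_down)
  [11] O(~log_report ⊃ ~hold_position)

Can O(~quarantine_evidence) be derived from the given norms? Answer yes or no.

From premise 4 we have O(~post_bond).
Applying K to premise 8 (O(~post_bond ⊃ certify_audit_trail)) and O(~post_bond) yields O(certify_audit_trail).
Premise 7, O(~stand_down ⊃ ~certify_audit_trail), contraposes to O(certify_audit_trail ⊃ stand_down); with O(certify_audit_trail) we get O(stand_down).
Premise 10, O(~log_report ⊃ ~stand_down), contraposes to O(stand_down ⊃ log_report); with O(stand_down) we get O(log_report).
Premise 3 is O(~release_detainee ⊃ ~log_report); contrapositively O(log_report ⊃ release_detainee). Since O(log_report) holds, K gives O(release_detainee).
Premise 9, O(~purge_cache ⊃ ~release_detainee), contraposes to O(release_detainee ⊃ purge_cache); with O(release_detainee) we get O(purge_cache).
With premise 1, O(purge_cache ⊃ ~quarantine_evidence), the K-axiom yields O(~quarantine_evidence).
Premises 2, 5, 6, 11 do not contribute to this derivation.
So O(~quarantine_evidence) follows.

Yes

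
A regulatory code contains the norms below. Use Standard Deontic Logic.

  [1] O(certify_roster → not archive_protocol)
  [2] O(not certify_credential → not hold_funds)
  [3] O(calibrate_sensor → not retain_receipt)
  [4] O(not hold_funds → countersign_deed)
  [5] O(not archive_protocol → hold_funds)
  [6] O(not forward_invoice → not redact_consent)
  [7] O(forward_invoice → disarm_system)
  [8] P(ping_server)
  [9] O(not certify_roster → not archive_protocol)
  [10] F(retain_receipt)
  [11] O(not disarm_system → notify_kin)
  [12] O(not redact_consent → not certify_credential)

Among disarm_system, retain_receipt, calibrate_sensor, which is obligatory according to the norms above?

disarm_system

By case analysis on not certify_roster: premise 9 gives O(not certify_roster → not archive_protocol) and premise 1 gives O(certify_roster → not archive_protocol), so O(not archive_protocol) either way.
From O(not archive_protocol) and premise 5, O(not archive_protocol → hold_funds), we obtain O(hold_funds).
Premise 2, O(not certify_credential → not hold_funds), contraposes to O(hold_funds → certify_credential); with O(hold_funds) we get O(certify_credential).
Premise 12, O(not redact_consent → not certify_credential), contraposes to O(certify_credential → redact_consent); with O(certify_credential) we get O(redact_consent).
The contrapositive of premise 6 (O(not forward_invoice → not redact_consent)) is O(redact_consent → forward_invoice), and O(redact_consent) is already established, so O(forward_invoice).
Applying K to premise 7 (O(forward_invoice → disarm_system)) and O(forward_invoice) yields O(disarm_system).
So O(disarm_system) holds — disarm_system is obligatory. None of the other listed options is made obligatory by any chain of premises.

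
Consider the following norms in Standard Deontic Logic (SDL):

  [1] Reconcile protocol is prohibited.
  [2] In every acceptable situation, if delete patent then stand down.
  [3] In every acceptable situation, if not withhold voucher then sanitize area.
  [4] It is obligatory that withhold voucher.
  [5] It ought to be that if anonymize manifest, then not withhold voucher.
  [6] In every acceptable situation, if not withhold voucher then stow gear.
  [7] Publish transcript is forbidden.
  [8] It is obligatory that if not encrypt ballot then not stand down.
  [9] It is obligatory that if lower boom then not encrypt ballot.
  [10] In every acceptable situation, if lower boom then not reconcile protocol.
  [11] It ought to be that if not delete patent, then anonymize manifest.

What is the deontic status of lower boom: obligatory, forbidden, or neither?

Premise 4 gives O(withhold_voucher).
The contrapositive of premise 5 (O(anonymize_manifest → ¬withhold_voucher)) is O(withhold_voucher → ¬anonymize_manifest), and O(withhold_voucher) is already established, so O(¬anonymize_manifest).
Premise 11 is O(¬delete_patent → anonymize_manifest); contrapositively O(¬anonymize_manifest → delete_patent). Since O(¬anonymize_manifest) holds, K gives O(delete_patent).
From O(delete_patent) and premise 2, O(delete_patent → stand_down), we obtain O(stand_down).
Premise 8 is O(¬encrypt_ballot → ¬stand_down); contrapositively O(stand_down → encrypt_ballot). Since O(stand_down) holds, K gives O(encrypt_ballot).
The contrapositive of premise 9 (O(lower_boom → ¬encrypt_ballot)) is O(encrypt_ballot → ¬lower_boom), and O(encrypt_ballot) is already established, so O(¬lower_boom).
Premises 1, 3, 6, 7, 10 do not contribute to this derivation.
Thus O(¬lower_boom), which is F(lower_boom): lower_boom is forbidden.

Forbidden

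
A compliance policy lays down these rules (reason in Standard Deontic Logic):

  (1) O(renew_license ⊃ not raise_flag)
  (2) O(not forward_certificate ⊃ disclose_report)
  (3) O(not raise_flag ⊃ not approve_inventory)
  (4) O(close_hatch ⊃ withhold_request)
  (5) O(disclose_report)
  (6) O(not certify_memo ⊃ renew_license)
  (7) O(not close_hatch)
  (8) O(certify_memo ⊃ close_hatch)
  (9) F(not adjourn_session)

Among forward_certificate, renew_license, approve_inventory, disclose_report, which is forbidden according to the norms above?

approve_inventory

Premise 7 states O(not close_hatch) outright.
Premise 8 is O(certify_memo ⊃ close_hatch); contrapositively O(not close_hatch ⊃ not certify_memo). Since O(not close_hatch) holds, K gives O(not certify_memo).
Premise 6 is O(not certify_memo ⊃ renew_license); since O(not certify_memo), deontic closure gives O(renew_license).
Applying K to premise 1 (O(renew_license ⊃ not raise_flag)) and O(renew_license) yields O(not raise_flag).
From O(not raise_flag) and premise 3, O(not raise_flag ⊃ not approve_inventory), we obtain O(not approve_inventory).
So O(not approve_inventory) holds, i.e. approve_inventory is forbidden. None of the other listed options is forbidden under the premises.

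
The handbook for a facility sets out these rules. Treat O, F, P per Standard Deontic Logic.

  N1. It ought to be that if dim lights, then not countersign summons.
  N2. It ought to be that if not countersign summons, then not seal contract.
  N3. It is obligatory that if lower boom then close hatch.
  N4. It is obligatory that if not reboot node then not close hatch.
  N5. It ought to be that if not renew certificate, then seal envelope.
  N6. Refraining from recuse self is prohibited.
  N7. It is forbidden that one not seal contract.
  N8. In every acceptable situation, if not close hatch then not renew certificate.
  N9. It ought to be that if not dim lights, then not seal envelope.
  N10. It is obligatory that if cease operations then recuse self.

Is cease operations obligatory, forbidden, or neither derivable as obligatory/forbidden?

Neither

Premise 10 is O(cease_operations → recuse_self); even if O(recuse_self) held, inferring O(cease_operations) would be affirming the consequent — invalid.
No premise or chain of K-axiom applications forces O(cease_operations), and none forces O(¬cease_operations). So cease_operations is neither obligatory nor forbidden under these norms.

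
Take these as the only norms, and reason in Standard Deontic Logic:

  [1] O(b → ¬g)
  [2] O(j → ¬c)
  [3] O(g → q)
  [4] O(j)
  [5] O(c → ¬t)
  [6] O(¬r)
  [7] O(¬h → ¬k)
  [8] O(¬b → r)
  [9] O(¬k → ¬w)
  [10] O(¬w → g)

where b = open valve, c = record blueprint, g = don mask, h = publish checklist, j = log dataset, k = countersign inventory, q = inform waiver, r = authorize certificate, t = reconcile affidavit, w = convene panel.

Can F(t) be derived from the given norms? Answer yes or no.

No

Premise 5 is O(c → ¬t), but O(c) is not derivable from the premises, so it does not yield O(¬t).
No other premise forces O(¬t). An ideal world satisfying every premise can still have t true, so F(t) is not derivable.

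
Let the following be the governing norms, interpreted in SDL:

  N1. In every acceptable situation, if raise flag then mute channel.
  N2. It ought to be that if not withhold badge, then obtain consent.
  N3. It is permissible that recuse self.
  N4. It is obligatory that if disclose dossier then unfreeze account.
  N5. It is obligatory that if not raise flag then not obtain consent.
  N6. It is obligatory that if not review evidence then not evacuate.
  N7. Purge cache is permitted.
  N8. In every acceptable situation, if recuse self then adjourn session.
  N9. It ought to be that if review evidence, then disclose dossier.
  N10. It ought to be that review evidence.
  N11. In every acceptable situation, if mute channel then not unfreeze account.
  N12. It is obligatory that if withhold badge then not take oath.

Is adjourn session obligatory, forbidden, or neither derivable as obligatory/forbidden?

Premise 8 is O(recuse_self → adjourn_session), but O(recuse_self) is not derivable from the premises (the permission P(recuse_self) asserts only ¬O(¬recuse_self), not O(recuse_self)), so it does not yield O(adjourn_session).
No premise or chain of K-axiom applications forces O(adjourn_session), and none forces O(¬adjourn_session). So adjourn_session is neither obligatory nor forbidden under these norms.

Neither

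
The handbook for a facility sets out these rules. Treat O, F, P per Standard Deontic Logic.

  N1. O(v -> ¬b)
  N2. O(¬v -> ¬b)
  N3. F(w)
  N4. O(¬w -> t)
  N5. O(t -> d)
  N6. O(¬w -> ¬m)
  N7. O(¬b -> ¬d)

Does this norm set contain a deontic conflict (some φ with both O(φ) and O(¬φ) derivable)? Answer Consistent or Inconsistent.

By case analysis on v: premise 1 gives O(v -> ¬b) and premise 2 gives O(¬v -> ¬b), so O(¬b) either way.
Applying K to premise 7 (O(¬b -> ¬d)) and O(¬b) yields O(¬d).
Premise 5 is O(t -> d); contrapositively O(¬d -> ¬t). Since O(¬d) holds, K gives O(¬t).
Premise 4, O(¬w -> t), contraposes to O(¬t -> w); with O(¬t) we get O(w).
But premise 3, F(w), means O(¬w).
We now have both O(w) and O(¬w) — w is simultaneously obligatory and forbidden, violating the D-axiom.

Inconsistent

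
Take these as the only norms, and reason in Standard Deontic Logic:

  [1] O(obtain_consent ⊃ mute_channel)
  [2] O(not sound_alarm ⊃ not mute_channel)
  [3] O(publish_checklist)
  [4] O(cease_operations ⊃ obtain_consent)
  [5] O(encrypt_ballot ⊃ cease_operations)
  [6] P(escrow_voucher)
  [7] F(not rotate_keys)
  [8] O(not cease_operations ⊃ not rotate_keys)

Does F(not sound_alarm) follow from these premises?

Premise 7, F(not rotate_keys), is equivalent to O(rotate_keys).
Premise 8, O(not cease_operations ⊃ not rotate_keys), contraposes to O(rotate_keys ⊃ cease_operations); with O(rotate_keys) we get O(cease_operations).
Applying K to premise 4 (O(cease_operations ⊃ obtain_consent)) and O(cease_operations) yields O(obtain_consent).
Applying K to premise 1 (O(obtain_consent ⊃ mute_channel)) and O(obtain_consent) yields O(mute_channel).
Premise 2, O(not sound_alarm ⊃ not mute_channel), contraposes to O(mute_channel ⊃ sound_alarm); with O(mute_channel) we get O(sound_alarm).
Premises 3, 5, 6 do not contribute to this derivation.
So O(sound_alarm) holds, i.e. F(not sound_alarm). The claim follows.

Yes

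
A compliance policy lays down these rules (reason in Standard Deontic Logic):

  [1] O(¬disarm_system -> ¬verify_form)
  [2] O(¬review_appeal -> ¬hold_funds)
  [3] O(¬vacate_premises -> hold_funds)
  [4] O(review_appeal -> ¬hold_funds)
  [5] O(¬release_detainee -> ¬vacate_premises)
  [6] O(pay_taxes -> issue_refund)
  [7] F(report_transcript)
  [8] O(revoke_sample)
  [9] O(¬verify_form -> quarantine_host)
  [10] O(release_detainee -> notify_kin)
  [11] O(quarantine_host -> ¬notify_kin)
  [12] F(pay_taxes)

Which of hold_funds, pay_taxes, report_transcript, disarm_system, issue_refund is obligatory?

By case analysis on ¬review_appeal: premise 2 gives O(¬review_appeal -> ¬hold_funds) and premise 4 gives O(review_appeal -> ¬hold_funds), so O(¬hold_funds) either way.
Premise 3, O(¬vacate_premises -> hold_funds), contraposes to O(¬hold_funds -> vacate_premises); with O(¬hold_funds) we get O(vacate_premises).
Premise 5, O(¬release_detainee -> ¬vacate_premises), contraposes to O(vacate_premises -> release_detainee); with O(vacate_premises) we get O(release_detainee).
From O(release_detainee) and premise 10, O(release_detainee -> notify_kin), we obtain O(notify_kin).
The contrapositive of premise 11 (O(quarantine_host -> ¬notify_kin)) is O(notify_kin -> ¬quarantine_host), and O(notify_kin) is already established, so O(¬quarantine_host).
Premise 9 is O(¬verify_form -> quarantine_host); contrapositively O(¬quarantine_host -> verify_form). Since O(¬quarantine_host) holds, K gives O(verify_form).
The contrapositive of premise 1 (O(¬disarm_system -> ¬verify_form)) is O(verify_form -> disarm_system), and O(verify_form) is already established, so O(disarm_system).
So O(disarm_system) holds — disarm_system is obligatory. None of the other listed options is made obligatory by any chain of premises.

disarm_system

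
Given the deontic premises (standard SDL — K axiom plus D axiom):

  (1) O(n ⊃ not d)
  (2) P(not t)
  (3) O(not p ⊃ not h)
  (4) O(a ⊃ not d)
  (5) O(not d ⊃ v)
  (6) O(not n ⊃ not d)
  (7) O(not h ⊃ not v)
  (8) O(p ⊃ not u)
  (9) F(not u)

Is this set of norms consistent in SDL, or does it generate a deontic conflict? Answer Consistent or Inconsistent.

Inconsistent

Premises 6 and 1 cover both cases: O(not n ⊃ not d) and O(n ⊃ not d). Since not n ∨ n is a tautology, O(not d) follows.
Premise 5 is O(not d ⊃ v); since O(not d), deontic closure gives O(v).
Premise 7, O(not h ⊃ not v), contraposes to O(v ⊃ h); with O(v) we get O(h).
Premise 3, O(not p ⊃ not h), contraposes to O(h ⊃ p); with O(h) we get O(p).
From O(p) and premise 8, O(p ⊃ not u), we obtain O(not u).
But premise 9, F(not u), means O(u).
We now have both O(not u) and O(u) — u is simultaneously obligatory and forbidden, violating the D-axiom.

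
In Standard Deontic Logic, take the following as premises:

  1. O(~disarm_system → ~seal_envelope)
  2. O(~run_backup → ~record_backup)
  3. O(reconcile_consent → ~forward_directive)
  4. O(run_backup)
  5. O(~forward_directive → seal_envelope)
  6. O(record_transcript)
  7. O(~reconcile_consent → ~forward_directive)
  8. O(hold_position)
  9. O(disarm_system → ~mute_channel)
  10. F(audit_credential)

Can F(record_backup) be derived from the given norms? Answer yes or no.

No

Premise 2 is O(~run_backup → ~record_backup), but O(~run_backup) is not derivable from the premises, so it does not yield O(~record_backup).
No other premise forces O(~record_backup). An ideal world satisfying every premise can still have record_backup true, so F(record_backup) is not derivable.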